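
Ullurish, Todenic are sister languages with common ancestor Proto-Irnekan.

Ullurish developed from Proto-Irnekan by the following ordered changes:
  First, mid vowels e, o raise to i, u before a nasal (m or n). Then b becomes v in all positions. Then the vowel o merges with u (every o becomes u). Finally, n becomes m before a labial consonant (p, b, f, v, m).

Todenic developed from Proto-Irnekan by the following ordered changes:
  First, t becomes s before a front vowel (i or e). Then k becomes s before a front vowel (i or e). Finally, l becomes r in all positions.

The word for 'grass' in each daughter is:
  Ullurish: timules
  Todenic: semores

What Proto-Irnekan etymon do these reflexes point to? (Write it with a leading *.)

Position 2: Ullurish has i, Todenic has e. Todenic preserves e here (none of its changes turn any other segment into e), so the proto-segment is *e.
Position 1: Ullurish has t, Todenic has s. Ullurish preserves t here (none of its changes turn any other segment into t), so the proto-segment is *t.
Continuing position by position gives *temoles; check it forward:
Ullurish: *temoles
  temoles → timoles   [pre-nasal raising]
  timoles (rule 2 does not apply)
  timoles → timules   [vowel merger]
  timules (rule 4 does not apply)
  giving Ullurish timules.
Todenic: start from *temoles.
  rule 1 (palatalisation): temoles → semoles
  rule 2: no change — semoles
  rule 3 (unconditioned shift): semoles → semores
  ⇒ Todenic semores
Only *temoles yields all of Ullurish timules, Todenic semores.

*temoles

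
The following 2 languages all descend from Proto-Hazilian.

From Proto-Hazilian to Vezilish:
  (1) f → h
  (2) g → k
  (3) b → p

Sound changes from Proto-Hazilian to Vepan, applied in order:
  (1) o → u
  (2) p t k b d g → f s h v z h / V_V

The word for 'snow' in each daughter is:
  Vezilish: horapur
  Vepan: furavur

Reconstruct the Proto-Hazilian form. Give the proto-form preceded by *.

Position 2: Vezilish has o, Vepan has u. Vezilish preserves o here (none of its changes turn any other segment into o), so the proto-segment is *o.
Position 5: Vezilish has p, Vepan has v. Taking the neighbouring segments as reconstructed: Vezilish p could go back to *p or *b; Vepan v could go back to *b or *v — the one source consistent with every daughter is *b.
Continuing position by position gives *forabur; check it forward:
Vezilish: start from *forabur.
  rule 1 (unconditioned shift): forabur → horabur
  rule 2: no change — horabur
  rule 3 (unconditioned shift): horabur → horapur
  ⇒ Vezilish horapur
Vepan: *forabur
  forabur → furabur   [vowel merger]
  furabur → furavur   [intervocalic lenition]
  giving Vepan furavur.
Only *forabur yields all of Vezilish horapur, Vepan furavur.

*forabur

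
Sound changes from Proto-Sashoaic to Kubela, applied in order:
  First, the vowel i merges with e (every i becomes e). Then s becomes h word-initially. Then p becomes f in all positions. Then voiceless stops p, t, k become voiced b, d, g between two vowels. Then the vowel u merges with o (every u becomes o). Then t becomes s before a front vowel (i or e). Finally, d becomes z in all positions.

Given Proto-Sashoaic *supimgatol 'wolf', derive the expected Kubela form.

hofemgazol

Kubela: *supimgatol
  supimgatol → supemgatol   [vowel merger]
  supemgatol → hupemgatol   [debuccalisation]
  hupemgatol → hufemgatol   [unconditioned shift]
  hufemgatol → hufemgadol   [intervocalic voicing]
  hufemgadol → hofemgadol   [vowel merger]
  hofemgadol (rule 6 does not apply)
  hofemgadol → hofemgazol   [unconditioned shift]
  giving Kubela hofemgazol.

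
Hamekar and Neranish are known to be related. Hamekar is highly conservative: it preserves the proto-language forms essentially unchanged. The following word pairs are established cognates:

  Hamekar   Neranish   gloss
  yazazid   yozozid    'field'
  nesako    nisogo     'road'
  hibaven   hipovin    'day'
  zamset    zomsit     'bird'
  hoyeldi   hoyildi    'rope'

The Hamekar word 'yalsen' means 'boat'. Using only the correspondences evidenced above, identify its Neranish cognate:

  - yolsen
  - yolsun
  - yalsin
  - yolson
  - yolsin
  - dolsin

yazazid ~ yozozid, nesako ~ nisogo — Hamekar a corresponds to Neranish o after a consonant, before a consonant other than r, m, n, p, b, f, v.
hibaven ~ hipovin — Hamekar e corresponds to Neranish i after a consonant, before a nasal.
Applying these to Hamekar 'yalsen':
  yalsen → yolsen   (a→o after a consonant, before a consonant other than r, m, n, p, b, f, v)
  yolsen → yolsin   (e→i after a consonant, before a nasal)
So the Neranish cognate is 'yolsin'.

yolsin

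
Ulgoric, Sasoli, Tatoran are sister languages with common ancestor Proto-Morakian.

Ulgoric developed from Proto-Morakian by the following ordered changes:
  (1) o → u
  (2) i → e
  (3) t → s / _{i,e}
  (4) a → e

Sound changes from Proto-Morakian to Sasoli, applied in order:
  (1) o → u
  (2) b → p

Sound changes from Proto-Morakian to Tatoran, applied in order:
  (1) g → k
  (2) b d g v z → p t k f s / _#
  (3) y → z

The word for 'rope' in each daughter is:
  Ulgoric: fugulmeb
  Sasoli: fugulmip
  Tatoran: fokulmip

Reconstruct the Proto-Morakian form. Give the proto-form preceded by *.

Position 2: Ulgoric has u, Sasoli has u, Tatoran has o. Tatoran preserves o here (none of its changes turn any other segment into o), so the proto-segment is *o.
Position 3: Ulgoric has g, Sasoli has g, Tatoran has k. Ulgoric preserves g here (none of its changes turn any other segment into g), so the proto-segment is *g.
Position 7: Ulgoric has e, Sasoli has i, Tatoran has i. Sasoli preserves i here (none of its changes turn any other segment into i), so the proto-segment is *i.
Verify the candidate proto-form against each daughter:
Ulgoric: *fogulmib
  fogulmib → fugulmib   [vowel merger]
  fugulmib → fugulmeb   [vowel merger]
  fugulmeb (rule 3 does not apply)
  fugulmeb (rule 4 does not apply)
  giving Ulgoric fugulmeb.
Sasoli: *fogulmib > fugulmib > fugulmip  (by vowel merger, unconditioned shift)
Tatoran: start from *fogulmib.
  rule 1 (unconditioned shift): fogulmib → fokulmib
  rule 2 (final devoicing): fokulmib → fokulmip
  rule 3: no change — fokulmip
  ⇒ Tatoran fokulmip
Only *fogulmib yields all of Ulgoric fugulmeb, Sasoli fugulmip, Tatoran fokulmip.

*fogulmib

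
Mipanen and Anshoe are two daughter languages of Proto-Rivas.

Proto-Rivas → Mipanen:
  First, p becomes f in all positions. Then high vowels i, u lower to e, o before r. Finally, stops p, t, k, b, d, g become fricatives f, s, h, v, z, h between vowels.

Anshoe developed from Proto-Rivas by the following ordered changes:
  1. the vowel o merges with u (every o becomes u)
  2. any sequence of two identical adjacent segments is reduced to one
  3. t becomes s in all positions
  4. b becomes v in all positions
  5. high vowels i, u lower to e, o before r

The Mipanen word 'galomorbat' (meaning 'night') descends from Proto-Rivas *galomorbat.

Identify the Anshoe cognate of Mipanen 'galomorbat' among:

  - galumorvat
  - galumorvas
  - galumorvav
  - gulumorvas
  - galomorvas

Anshoe: *galomorbat > galumurbat > galumurbas > galumurvas > galumorvas  (by vowel merger, unconditioned shift, unconditioned shift, pre-rhotic lowering)
The other candidates each miss or misapply at least one Anshoe change.

galumorvas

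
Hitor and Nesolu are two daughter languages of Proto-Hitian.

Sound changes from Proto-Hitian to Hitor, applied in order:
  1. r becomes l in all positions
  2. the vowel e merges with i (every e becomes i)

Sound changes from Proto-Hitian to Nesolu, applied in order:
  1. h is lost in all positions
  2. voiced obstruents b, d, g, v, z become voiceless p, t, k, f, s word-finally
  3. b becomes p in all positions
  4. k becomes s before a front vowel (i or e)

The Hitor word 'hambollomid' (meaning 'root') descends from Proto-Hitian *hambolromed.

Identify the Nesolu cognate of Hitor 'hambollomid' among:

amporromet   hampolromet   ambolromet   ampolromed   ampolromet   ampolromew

ampolromet

Nesolu: start from *hambolromed.
  rule 1 (h-loss): hambolromed → ambolromed
  rule 2 (final devoicing): ambolromed → ambolromet
  rule 3 (unconditioned shift): ambolromet → ampolromet
  rule 4: no change — ampolromet
  ⇒ Nesolu ampolromet
The other candidates each miss or misapply at least one Nesolu change.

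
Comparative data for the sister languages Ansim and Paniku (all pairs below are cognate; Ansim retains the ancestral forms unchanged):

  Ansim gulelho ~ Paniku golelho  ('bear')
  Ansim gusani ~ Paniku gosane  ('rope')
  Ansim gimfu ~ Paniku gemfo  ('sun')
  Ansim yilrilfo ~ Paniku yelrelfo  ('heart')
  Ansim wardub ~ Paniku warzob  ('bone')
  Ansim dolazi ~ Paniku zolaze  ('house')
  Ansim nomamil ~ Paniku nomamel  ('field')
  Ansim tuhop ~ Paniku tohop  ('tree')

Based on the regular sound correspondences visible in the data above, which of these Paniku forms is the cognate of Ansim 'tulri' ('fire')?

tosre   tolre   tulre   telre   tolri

gulelho ~ golelho, gusani ~ gosane — Ansim u corresponds to Paniku o after a consonant, before a consonant other than r, m, n, p, b, f, v.
gusani ~ gosane, dolazi ~ zolaze — Ansim i corresponds to Paniku e word-finally.
Applying these to Ansim 'tulri':
  tulri → tolri   (u→o after a consonant, before a consonant other than r, m, n, p, b, f, v)
  tolri → tolre   (i→e word-finally)
So the Paniku cognate is 'tolre'.

tolre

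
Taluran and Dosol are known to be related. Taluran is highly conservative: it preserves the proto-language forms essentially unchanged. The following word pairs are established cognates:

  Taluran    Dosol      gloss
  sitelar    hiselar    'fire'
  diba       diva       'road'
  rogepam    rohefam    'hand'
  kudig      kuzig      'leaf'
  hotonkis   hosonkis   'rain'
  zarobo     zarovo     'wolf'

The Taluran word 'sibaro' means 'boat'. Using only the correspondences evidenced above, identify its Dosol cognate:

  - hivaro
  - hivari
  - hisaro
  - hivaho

sitelar ~ hiselar — Taluran s corresponds to Dosol h word-initially before a front vowel.
diba ~ diva — Taluran b corresponds to Dosol v between vowels (before a back vowel).
Applying these to Taluran 'sibaro':
  sibaro → hibaro   (s→h word-initially before a front vowel)
  hibaro → hivaro   (b→v between vowels (before a back vowel))
So the Dosol cognate is 'hivaro'.

hivaro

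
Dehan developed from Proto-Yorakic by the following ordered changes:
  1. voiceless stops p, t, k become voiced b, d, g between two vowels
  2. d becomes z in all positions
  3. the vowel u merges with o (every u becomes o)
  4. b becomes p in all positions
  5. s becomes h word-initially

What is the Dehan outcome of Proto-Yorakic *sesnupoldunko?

Dehan: *sesnupoldunko
  sesnupoldunko → sesnuboldunko   [intervocalic voicing]
  sesnuboldunko → sesnubolzunko   [unconditioned shift]
  sesnubolzunko → sesnobolzonko   [vowel merger]
  sesnobolzonko → sesnopolzonko   [unconditioned shift]
  sesnopolzonko → hesnopolzonko   [debuccalisation]
  giving Dehan hesnopolzonko.

hesnopolzonko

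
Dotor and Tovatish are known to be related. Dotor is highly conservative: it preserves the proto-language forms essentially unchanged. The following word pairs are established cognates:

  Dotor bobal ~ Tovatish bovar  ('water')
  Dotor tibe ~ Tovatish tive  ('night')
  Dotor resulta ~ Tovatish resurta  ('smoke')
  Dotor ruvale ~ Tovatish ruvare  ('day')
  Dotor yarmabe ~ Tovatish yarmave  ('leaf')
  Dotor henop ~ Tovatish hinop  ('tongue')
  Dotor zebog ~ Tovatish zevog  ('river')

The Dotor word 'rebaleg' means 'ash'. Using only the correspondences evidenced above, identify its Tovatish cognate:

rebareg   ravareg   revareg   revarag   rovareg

bobal ~ bovar — Dotor b corresponds to Tovatish v between vowels (before a back vowel).
ruvale ~ ruvare — Dotor l corresponds to Tovatish r between vowels (before a front vowel).
Applying these to Dotor 'rebaleg':
  rebaleg → revaleg   (b→v between vowels (before a back vowel))
  revaleg → revareg   (l→r between vowels (before a front vowel))
So the Tovatish cognate is 'revareg'.

revareg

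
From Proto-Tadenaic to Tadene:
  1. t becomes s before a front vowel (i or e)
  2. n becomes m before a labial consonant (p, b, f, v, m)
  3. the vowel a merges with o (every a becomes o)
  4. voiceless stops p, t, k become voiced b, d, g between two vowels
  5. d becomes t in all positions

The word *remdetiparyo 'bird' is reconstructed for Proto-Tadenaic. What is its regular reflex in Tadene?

Tadene: *remdetiparyo
  remdetiparyo → remdesiparyo   [palatalisation]
  remdesiparyo (rule 2 does not apply)
  remdesiparyo → remdesiporyo   [vowel merger]
  remdesiporyo → remdesiboryo   [intervocalic voicing]
  remdesiboryo → remtesiboryo   [unconditioned shift]
  giving Tadene remtesiboryo.

remtesiboryo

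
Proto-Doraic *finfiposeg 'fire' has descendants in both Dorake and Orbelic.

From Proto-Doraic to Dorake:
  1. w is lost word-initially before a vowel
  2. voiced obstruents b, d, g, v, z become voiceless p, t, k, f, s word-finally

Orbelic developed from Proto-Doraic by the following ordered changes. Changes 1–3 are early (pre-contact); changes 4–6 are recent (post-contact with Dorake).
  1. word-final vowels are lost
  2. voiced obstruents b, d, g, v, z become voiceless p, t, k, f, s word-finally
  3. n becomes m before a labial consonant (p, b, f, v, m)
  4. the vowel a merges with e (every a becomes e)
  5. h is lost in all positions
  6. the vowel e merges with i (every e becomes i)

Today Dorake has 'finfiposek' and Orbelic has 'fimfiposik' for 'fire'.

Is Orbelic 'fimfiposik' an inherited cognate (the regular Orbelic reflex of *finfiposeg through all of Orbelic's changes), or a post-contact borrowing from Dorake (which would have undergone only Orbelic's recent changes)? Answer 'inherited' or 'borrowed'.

inherited

If inherited, *finfiposeg would pass through all of Orbelic's changes:
Orbelic: *finfiposeg > finfiposek > fimfiposek > fimfiposik  (by final devoicing, nasal place assimilation, vowel merger)
If borrowed from Dorake 'finfiposek' after the early changes, it would undergo only the recent ones:
  rule 4 (vowel merger): no change (finfiposek)
  rule 5 (h-loss): no change (finfiposek)
  rule 6 (vowel merger): finfiposek → finfiposik
  ⇒ as a loan: finfiposik
Orbelic 'fimfiposik' matches the inherited outcome exactly, so it is an inherited cognate, not a loan.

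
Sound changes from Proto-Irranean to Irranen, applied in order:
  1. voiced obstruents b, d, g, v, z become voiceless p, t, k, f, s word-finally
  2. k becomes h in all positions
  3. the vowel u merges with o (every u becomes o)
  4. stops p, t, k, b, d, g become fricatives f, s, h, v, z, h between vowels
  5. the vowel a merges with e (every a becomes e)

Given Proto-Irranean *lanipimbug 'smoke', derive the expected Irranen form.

lenifimboh

Irranen: *lanipimbug
  lanipimbug → lanipimbuk   [final devoicing]
  lanipimbuk → lanipimbuh   [unconditioned shift]
  lanipimbuh → lanipimboh   [vowel merger]
  lanipimboh → lanifimboh   [intervocalic lenition]
  lanifimboh → lenifimboh   [vowel merger]
  giving Irranen lenifimboh.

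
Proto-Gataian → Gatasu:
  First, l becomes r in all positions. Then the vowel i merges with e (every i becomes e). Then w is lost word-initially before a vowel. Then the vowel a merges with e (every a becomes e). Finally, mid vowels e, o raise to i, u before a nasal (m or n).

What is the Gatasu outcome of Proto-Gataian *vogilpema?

vogerpime

Gatasu: start from *vogilpema.
  rule 1 (unconditioned shift): vogilpema → vogirpema
  rule 2 (vowel merger): vogirpema → vogerpema
  rule 3: no change — vogerpema
  rule 4 (vowel merger): vogerpema → vogerpeme
  rule 5 (pre-nasal raising): vogerpeme → vogerpime
  ⇒ Gatasu vogerpime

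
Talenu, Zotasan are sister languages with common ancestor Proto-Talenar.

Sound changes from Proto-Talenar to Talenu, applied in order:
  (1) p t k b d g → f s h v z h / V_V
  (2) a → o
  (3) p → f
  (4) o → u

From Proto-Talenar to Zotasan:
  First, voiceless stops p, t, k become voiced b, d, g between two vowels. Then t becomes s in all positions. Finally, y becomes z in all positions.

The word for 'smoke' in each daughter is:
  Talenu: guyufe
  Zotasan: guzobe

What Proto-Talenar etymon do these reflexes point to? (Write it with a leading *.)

*guyope

Position 4: Talenu has u, Zotasan has o. Zotasan preserves o here (none of its changes turn any other segment into o), so the proto-segment is *o.
Position 5: Talenu has f, Zotasan has b. Taking the neighbouring segments as reconstructed: Talenu f could go back to *p or *f; Zotasan b could go back to *p or *b — the one source consistent with every daughter is *p.
Verify the candidate proto-form against each daughter:
Talenu: *guyope > guyofe > guyufe  (by intervocalic lenition, vowel merger)
Zotasan: *guyope > guyobe > guzobe  (by intervocalic voicing, unconditioned shift)
Only *guyope yields all of Talenu guyufe, Zotasan guzobe.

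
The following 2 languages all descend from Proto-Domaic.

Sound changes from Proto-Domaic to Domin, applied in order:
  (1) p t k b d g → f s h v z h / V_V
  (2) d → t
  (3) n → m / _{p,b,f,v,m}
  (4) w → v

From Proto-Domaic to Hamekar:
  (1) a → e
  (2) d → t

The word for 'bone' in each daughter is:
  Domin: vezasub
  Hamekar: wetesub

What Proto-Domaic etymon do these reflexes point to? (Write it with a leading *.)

Position 1: Domin has v, Hamekar has w. Hamekar preserves w here (none of its changes turn any other segment into w), so the proto-segment is *w.
Position 3: Domin has z, Hamekar has t. Taking the neighbouring segments as reconstructed: Domin z could go back to *d or *z; Hamekar t could go back to *t or *d — the one source consistent with every daughter is *d.
Position 4: Domin has a, Hamekar has e. Domin preserves a here (none of its changes turn any other segment into a), so the proto-segment is *a.
Verify the candidate proto-form against each daughter:
Domin: *wedasub > wezasub > vezasub  (by intervocalic lenition, unconditioned shift)
Hamekar: *wedasub > wedesub > wetesub  (by vowel merger, unconditioned shift)
Only *wedasub yields all of Domin vezasub, Hamekar wetesub.

*wedasub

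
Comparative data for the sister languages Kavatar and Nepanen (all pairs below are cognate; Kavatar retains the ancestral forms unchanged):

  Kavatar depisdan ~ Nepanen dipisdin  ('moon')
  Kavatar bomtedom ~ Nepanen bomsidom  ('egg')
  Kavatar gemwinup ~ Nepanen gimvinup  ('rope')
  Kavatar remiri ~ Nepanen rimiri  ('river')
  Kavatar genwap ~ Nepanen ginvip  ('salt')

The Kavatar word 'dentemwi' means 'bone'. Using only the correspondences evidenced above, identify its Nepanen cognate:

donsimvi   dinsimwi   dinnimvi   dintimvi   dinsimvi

dinsimvi

genwap ~ ginvip — Kavatar e corresponds to Nepanen i after a consonant, before a nasal.
bomtedom ~ bomsidom — Kavatar t corresponds to Nepanen s after a consonant, before a front vowel.
gemwinup ~ gimvinup, remiri ~ rimiri — Kavatar e corresponds to Nepanen i after a consonant, before a nasal.
gemwinup ~ gimvinup — Kavatar w corresponds to Nepanen v after a consonant, before a front vowel.
Applying these to Kavatar 'dentemwi':
  dentemwi → dintemwi   (e→i after a consonant, before a nasal)
  dintemwi → dinsemwi   (t→s after a consonant, before a front vowel)
  dinsemwi → dinsimwi   (e→i after a consonant, before a nasal)
  dinsimwi → dinsimvi   (w→v after a consonant, before a front vowel)
So the Nepanen cognate is 'dinsimvi'.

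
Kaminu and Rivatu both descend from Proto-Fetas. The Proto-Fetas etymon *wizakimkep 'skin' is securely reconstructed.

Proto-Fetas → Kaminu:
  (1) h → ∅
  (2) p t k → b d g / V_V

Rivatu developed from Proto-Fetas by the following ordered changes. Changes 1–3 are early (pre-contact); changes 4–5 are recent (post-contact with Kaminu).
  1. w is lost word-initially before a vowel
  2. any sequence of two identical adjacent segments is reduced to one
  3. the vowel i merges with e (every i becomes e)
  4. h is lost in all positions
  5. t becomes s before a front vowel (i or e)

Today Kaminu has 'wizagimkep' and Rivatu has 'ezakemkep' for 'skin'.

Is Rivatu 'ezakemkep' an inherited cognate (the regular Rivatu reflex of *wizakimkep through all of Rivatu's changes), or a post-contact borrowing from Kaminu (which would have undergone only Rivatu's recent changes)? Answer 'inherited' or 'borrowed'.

inherited

If inherited, *wizakimkep would pass through all of Rivatu's changes:
Rivatu: *wizakimkep
  wizakimkep → izakimkep   [glide loss]
  izakimkep (rule 2 does not apply)
  izakimkep → ezakemkep   [vowel merger]
  ezakemkep (rule 4 does not apply)
  ezakemkep (rule 5 does not apply)
  giving Rivatu ezakemkep.
If borrowed from Kaminu 'wizagimkep' after the early changes, it would undergo only the recent ones:
  rule 4 (h-loss): no change (wizagimkep)
  rule 5 (palatalisation): no change (wizagimkep)
  ⇒ as a loan: wizagimkep
Rivatu 'ezakemkep' matches the inherited outcome exactly, so it is an inherited cognate, not a loan.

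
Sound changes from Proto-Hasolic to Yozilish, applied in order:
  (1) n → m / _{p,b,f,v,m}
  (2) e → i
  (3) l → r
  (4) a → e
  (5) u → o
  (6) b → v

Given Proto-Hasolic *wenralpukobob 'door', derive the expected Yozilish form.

winrerpokovov

Yozilish: start from *wenralpukobob.
  rule 1: no change — wenralpukobob
  rule 2 (vowel merger): wenralpukobob → winralpukobob
  rule 3 (unconditioned shift): winralpukobob → winrarpukobob
  rule 4 (vowel merger): winrarpukobob → winrerpukobob
  rule 5 (vowel merger): winrerpukobob → winrerpokobob
  rule 6 (unconditioned shift): winrerpokobob → winrerpokovov
  ⇒ Yozilish winrerpokovov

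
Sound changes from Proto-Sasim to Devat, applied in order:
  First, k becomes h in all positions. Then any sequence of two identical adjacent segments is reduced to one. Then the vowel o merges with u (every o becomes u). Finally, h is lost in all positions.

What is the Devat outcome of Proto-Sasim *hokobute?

Devat: *hokobute > hohobute > huhubute > uubute  (by unconditioned shift, vowel merger, h-loss)

uubute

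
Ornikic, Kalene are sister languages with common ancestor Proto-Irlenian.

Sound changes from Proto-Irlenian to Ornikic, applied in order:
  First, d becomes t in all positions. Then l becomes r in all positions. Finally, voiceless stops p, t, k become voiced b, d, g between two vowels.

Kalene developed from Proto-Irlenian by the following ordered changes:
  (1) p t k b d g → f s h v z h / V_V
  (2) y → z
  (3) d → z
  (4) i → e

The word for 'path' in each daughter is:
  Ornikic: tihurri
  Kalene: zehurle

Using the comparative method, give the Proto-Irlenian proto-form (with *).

*dihurli

Position 6: Ornikic has r, Kalene has l. Kalene preserves l here (none of its changes turn any other segment into l), so the proto-segment is *l.
Position 7: Ornikic has i, Kalene has e. Ornikic preserves i here (none of its changes turn any other segment into i), so the proto-segment is *i.
Position 2: Ornikic has i, Kalene has e. Ornikic preserves i here (none of its changes turn any other segment into i), so the proto-segment is *i.
Verify the candidate proto-form against each daughter:
Ornikic: start from *dihurli.
  rule 1 (unconditioned shift): dihurli → tihurli
  rule 2 (unconditioned shift): tihurli → tihurri
  rule 3: no change — tihurri
  ⇒ Ornikic tihurri
Kalene: start from *dihurli.
  rule 1: no change — dihurli
  rule 2: no change — dihurli
  rule 3 (unconditioned shift): dihurli → zihurli
  rule 4 (vowel merger): zihurli → zehurle
  ⇒ Kalene zehurle
Only *dihurli yields all of Ornikic tihurri, Kalene zehurle.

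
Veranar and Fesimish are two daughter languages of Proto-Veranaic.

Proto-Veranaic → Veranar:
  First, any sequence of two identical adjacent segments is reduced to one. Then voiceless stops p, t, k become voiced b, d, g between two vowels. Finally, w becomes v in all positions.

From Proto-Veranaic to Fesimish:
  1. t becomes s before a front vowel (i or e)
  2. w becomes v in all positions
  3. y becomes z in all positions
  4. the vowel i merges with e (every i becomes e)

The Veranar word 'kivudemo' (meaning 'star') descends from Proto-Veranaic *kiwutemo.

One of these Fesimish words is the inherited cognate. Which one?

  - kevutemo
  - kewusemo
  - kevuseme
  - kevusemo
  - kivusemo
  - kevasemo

Fesimish: start from *kiwutemo.
  rule 1 (palatalisation): kiwutemo → kiwusemo
  rule 2 (unconditioned shift): kiwusemo → kivusemo
  rule 3: no change — kivusemo
  rule 4 (vowel merger): kivusemo → kevusemo
  ⇒ Fesimish kevusemo
Only 'kevusemo' matches the regular Fesimish development of *kiwutemo.

kevusemo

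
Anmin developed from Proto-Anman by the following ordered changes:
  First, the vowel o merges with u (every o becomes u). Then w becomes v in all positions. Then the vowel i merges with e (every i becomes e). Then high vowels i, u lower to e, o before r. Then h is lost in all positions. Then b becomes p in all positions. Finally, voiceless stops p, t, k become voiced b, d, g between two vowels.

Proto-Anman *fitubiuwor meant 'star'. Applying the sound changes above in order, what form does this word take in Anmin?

fedubeuvor

Anmin: *fitubiuwor
  fitubiuwor → fitubiuwur   [vowel merger]
  fitubiuwur → fitubiuvur   [unconditioned shift]
  fitubiuvur → fetubeuvur   [vowel merger]
  fetubeuvur → fetubeuvor   [pre-rhotic lowering]
  fetubeuvor (rule 5 does not apply)
  fetubeuvor → fetupeuvor   [unconditioned shift]
  fetupeuvor → fedubeuvor   [intervocalic voicing]
  giving Anmin fedubeuvor.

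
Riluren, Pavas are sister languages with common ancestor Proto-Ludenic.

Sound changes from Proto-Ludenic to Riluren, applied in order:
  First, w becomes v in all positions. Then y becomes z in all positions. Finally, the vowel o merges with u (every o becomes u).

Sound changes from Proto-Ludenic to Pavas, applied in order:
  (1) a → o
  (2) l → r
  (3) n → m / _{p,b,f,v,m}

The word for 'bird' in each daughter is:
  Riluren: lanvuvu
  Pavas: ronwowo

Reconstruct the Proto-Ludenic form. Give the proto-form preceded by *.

*lanwowo

Position 1: Riluren has l, Pavas has r. Riluren preserves l here (none of its changes turn any other segment into l), so the proto-segment is *l.
Position 7: Riluren has u, Pavas has o. Taking the neighbouring segments as reconstructed: Riluren u could go back to *o or *u; Pavas o could go back to *a or *o — the one source consistent with every daughter is *o.
Continuing position by position gives *lanwowo; check it forward:
Riluren: *lanwowo
  lanwowo → lanvovo   [unconditioned shift]
  lanvovo (rule 2 does not apply)
  lanvovo → lanvuvu   [vowel merger]
  giving Riluren lanvuvu.
Pavas: *lanwowo > lonwowo > ronwowo  (by vowel merger, unconditioned shift)
*lanwowo is the unique common source.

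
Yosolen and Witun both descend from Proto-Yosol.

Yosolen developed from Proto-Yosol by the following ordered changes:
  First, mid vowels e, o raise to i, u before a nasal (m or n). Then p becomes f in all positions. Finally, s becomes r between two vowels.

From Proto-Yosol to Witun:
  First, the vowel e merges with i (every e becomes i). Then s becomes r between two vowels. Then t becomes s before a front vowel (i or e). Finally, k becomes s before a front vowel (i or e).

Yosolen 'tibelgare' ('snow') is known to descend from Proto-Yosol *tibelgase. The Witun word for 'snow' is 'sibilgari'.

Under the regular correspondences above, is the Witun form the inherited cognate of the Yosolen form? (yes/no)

Derive the expected Witun reflex of *tibelgase:
Witun: *tibelgase
  tibelgase → tibilgasi   [vowel merger]
  tibilgasi → tibilgari   [rhotacism]
  tibilgari → sibilgari   [palatalisation]
  sibilgari (rule 4 does not apply)
  giving Witun sibilgari.
Witun 'sibilgari' matches the regular reflex exactly, so the pair is cognate.

yes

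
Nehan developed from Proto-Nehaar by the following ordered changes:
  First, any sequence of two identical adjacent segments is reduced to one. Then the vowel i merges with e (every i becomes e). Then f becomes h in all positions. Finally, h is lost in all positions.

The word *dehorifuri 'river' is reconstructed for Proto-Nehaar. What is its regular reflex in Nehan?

Nehan: *dehorifuri > dehorefure > dehorehure > deoreure  (by vowel merger, unconditioned shift, h-loss)

deoreure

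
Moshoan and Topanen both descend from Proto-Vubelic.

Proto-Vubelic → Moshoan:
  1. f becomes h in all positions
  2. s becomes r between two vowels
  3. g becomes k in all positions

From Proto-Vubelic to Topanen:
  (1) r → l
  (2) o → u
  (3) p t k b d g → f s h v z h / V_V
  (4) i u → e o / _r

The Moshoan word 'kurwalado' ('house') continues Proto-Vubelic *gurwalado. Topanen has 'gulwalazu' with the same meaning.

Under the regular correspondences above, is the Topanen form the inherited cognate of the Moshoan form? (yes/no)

Derive the expected Topanen reflex of *gurwalado:
Topanen: *gurwalado > gulwalado > gulwaladu > gulwalazu  (by unconditioned shift, vowel merger, intervocalic lenition)
Topanen 'gulwalazu' matches the regular reflex exactly, so the pair is cognate.

yes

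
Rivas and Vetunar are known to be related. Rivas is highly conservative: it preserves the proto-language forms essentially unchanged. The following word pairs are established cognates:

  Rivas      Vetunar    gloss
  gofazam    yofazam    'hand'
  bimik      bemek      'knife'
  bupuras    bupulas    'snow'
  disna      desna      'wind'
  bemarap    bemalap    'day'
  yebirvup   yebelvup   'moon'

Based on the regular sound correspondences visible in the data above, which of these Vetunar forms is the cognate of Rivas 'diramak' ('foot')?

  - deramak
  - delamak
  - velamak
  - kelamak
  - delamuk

delamak

yebirvup ~ yebelvup — Rivas i corresponds to Vetunar e after a consonant, before r.
bupuras ~ bupulas, bemarap ~ bemalap — Rivas r corresponds to Vetunar l between vowels (before a back vowel).
Applying these to Rivas 'diramak':
  diramak → deramak   (i→e after a consonant, before r)
  deramak → delamak   (r→l between vowels (before a back vowel))
So the Vetunar cognate is 'delamak'.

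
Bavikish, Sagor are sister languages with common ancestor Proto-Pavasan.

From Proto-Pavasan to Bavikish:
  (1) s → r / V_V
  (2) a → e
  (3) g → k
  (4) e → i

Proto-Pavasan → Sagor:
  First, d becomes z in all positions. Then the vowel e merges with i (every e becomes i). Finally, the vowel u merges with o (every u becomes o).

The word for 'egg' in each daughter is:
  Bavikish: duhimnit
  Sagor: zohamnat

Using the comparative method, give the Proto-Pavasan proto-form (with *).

*duhamnat

Position 7: Bavikish has i, Sagor has a. Sagor preserves a here (none of its changes turn any other segment into a), so the proto-segment is *a.
Position 4: Bavikish has i, Sagor has a. Sagor preserves a here (none of its changes turn any other segment into a), so the proto-segment is *a.
Position 1: Bavikish has d, Sagor has z. Bavikish preserves d here (none of its changes turn any other segment into d), so the proto-segment is *d.
This points to *duhamnat. Verify forward in each daughter:
Bavikish: start from *duhamnat.
  rule 1: no change — duhamnat
  rule 2 (vowel merger): duhamnat → duhemnet
  rule 3: no change — duhemnet
  rule 4 (vowel merger): duhemnet → duhimnit
  ⇒ Bavikish duhimnit
Sagor: *duhamnat > zuhamnat > zohamnat  (by unconditioned shift, vowel merger)
No other proto-form is consistent with every reflex, so the reconstruction is *duhamnat.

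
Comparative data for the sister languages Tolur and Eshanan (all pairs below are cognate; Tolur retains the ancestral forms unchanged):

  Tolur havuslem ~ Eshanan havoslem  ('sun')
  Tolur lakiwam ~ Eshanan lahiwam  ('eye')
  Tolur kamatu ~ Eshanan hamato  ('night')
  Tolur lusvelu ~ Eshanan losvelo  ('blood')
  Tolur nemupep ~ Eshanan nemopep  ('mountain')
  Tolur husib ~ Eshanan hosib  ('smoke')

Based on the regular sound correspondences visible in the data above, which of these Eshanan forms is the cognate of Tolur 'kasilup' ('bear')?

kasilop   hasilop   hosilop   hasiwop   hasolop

hasilop

kamatu ~ hamato — Tolur k corresponds to Eshanan h word-initially before a back vowel.
nemupep ~ nemopep — Tolur u corresponds to Eshanan o after a consonant, before a labial obstruent.
Applying these to Tolur 'kasilup':
  kasilup → hasilup   (k→h word-initially before a back vowel)
  hasilup → hasilop   (u→o after a consonant, before a labial obstruent)
So the Eshanan cognate is 'hasilop'.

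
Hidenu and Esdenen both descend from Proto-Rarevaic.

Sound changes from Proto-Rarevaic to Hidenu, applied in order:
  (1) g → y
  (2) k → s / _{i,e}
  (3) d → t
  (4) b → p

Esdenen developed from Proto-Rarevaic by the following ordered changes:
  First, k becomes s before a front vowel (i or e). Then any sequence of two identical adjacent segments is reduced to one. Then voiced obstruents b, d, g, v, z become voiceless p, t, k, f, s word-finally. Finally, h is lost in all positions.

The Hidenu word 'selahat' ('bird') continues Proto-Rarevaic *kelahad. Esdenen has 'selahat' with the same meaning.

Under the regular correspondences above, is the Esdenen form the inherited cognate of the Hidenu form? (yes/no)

no

Derive the expected Esdenen reflex of *kelahad:
Esdenen: start from *kelahad.
  rule 1 (palatalisation): kelahad → selahad
  rule 2: no change — selahad
  rule 3 (final devoicing): selahad → selahat
  rule 4 (h-loss): selahat → selaat
  ⇒ Esdenen selaat
The regular Esdenen reflex would be 'selaat', but the attested form is 'selahat'. The correspondence is irregular, so they are not cognates (the Esdenen form has a different source).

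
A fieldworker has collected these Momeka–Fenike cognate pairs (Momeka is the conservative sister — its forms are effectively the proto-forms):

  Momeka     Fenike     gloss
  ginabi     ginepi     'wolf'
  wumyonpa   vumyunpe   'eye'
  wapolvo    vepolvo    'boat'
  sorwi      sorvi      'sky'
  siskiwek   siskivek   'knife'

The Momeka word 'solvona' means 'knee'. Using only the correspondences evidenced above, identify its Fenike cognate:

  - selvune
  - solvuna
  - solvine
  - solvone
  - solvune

wumyonpa ~ vumyunpe — Momeka o corresponds to Fenike u after a consonant, before a nasal.
wumyonpa ~ vumyunpe — Momeka a corresponds to Fenike e word-finally.
Applying these to Momeka 'solvona':
  solvona → solvuna   (o→u after a consonant, before a nasal)
  solvuna → solvune   (a→e word-finally)
So the Fenike cognate is 'solvune'.

solvune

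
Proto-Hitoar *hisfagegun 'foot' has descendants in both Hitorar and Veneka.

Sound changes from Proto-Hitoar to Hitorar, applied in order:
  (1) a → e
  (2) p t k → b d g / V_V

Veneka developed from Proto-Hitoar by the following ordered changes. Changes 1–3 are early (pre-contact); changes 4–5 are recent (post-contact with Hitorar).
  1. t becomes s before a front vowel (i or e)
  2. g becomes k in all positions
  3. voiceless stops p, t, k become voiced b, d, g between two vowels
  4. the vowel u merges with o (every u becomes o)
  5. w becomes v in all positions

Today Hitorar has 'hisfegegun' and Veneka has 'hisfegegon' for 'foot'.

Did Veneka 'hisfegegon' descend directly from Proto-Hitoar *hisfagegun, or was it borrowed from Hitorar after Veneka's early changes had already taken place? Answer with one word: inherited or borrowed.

If inherited, *hisfagegun would pass through all of Veneka's changes:
Veneka: start from *hisfagegun.
  rule 1: no change — hisfagegun
  rule 2 (unconditioned shift): hisfagegun → hisfakekun
  rule 3 (intervocalic voicing): hisfakekun → hisfagegun
  rule 4 (vowel merger): hisfagegun → hisfagegon
  rule 5: no change — hisfagegon
  ⇒ Veneka hisfagegon
If borrowed from Hitorar 'hisfegegun' after the early changes, it would undergo only the recent ones:
  rule 4 (vowel merger): hisfegegun → hisfegegon
  rule 5 (unconditioned shift): no change (hisfegegon)
  ⇒ as a loan: hisfegegon
Veneka 'hisfegegon' matches the loan outcome 'hisfegegon', not the inherited 'hisfagegon' — it skipped the early Veneka changes, so it was borrowed from Hitorar.

borrowed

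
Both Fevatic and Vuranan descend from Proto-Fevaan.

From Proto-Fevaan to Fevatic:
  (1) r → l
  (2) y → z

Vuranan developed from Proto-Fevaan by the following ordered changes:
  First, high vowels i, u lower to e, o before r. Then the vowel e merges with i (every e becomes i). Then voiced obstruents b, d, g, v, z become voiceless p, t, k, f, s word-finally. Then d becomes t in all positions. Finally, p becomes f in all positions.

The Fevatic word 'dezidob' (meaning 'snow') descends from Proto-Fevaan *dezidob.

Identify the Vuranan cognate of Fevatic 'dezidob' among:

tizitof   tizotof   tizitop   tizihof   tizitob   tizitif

tizitof

Vuranan: start from *dezidob.
  rule 1: no change — dezidob
  rule 2 (vowel merger): dezidob → dizidob
  rule 3 (final devoicing): dizidob → dizidop
  rule 4 (unconditioned shift): dizidop → tizitop
  rule 5 (unconditioned shift): tizitop → tizitof
  ⇒ Vuranan tizitof
Among the options, 'tizitof' alone shows every Vuranan change applied in order.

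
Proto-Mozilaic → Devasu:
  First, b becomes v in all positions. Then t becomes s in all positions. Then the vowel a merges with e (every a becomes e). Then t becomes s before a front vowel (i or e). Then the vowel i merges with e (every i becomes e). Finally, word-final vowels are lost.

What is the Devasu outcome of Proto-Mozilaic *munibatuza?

Devasu: start from *munibatuza.
  rule 1 (unconditioned shift): munibatuza → munivatuza
  rule 2 (unconditioned shift): munivatuza → munivasuza
  rule 3 (vowel merger): munivasuza → munivesuze
  rule 4: no change — munivesuze
  rule 5 (vowel merger): munivesuze → munevesuze
  rule 6 (apocope): munevesuze → munevesuz
  ⇒ Devasu munevesuz

munevesuz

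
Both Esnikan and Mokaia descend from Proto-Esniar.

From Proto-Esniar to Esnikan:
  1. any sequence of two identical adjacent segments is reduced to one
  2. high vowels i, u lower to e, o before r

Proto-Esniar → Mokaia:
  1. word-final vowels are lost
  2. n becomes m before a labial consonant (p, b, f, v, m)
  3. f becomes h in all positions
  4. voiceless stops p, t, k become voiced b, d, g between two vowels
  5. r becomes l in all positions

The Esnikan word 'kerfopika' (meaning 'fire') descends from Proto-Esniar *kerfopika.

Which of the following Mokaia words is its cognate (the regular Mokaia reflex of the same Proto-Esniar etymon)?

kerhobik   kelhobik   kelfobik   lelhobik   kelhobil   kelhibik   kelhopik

kelhobik

Mokaia: *kerfopika
  kerfopika → kerfopik   [apocope]
  kerfopik (rule 2 does not apply)
  kerfopik → kerhopik   [unconditioned shift]
  kerhopik → kerhobik   [intervocalic voicing]
  kerhobik → kelhobik   [unconditioned shift]
  giving Mokaia kelhobik.
Only 'kelhobik' matches the regular Mokaia development of *kerfopika.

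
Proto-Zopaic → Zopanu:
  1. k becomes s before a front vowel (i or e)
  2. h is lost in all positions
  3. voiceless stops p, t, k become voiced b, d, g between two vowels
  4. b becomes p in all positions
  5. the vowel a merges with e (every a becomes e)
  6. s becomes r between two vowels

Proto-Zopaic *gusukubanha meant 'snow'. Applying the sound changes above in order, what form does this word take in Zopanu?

gurugupene

Zopanu: *gusukubanha
  gusukubanha (rule 1 does not apply)
  gusukubanha → gusukubana   [h-loss]
  gusukubana → gusugubana   [intervocalic voicing]
  gusugubana → gusugupana   [unconditioned shift]
  gusugupana → gusugupene   [vowel merger]
  gusugupene → gurugupene   [rhotacism]
  giving Zopanu gurugupene.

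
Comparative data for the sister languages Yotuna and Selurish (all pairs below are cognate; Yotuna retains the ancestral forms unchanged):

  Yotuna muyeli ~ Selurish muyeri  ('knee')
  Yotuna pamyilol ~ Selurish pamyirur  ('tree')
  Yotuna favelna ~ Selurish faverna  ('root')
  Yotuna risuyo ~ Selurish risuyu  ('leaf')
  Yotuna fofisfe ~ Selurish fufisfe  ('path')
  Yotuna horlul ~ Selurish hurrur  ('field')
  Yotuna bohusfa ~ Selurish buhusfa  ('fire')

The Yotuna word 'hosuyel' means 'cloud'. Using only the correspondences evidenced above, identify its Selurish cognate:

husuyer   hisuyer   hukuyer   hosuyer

husuyer

pamyilol ~ pamyirur, bohusfa ~ buhusfa — Yotuna o corresponds to Selurish u after a consonant, before a consonant other than r, m, n, p, b, f, v.
pamyilol ~ pamyirur, horlul ~ hurrur — Yotuna l corresponds to Selurish r word-finally.
Applying these to Yotuna 'hosuyel':
  hosuyel → husuyel   (o→u after a consonant, before a consonant other than r, m, n, p, b, f, v)
  husuyel → husuyer   (l→r word-finally)
So the Selurish cognate is 'husuyer'.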